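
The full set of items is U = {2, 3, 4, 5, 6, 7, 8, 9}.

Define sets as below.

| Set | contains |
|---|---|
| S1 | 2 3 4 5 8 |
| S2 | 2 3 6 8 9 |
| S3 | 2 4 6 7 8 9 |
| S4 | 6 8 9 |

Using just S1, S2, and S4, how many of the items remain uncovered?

Union of S1, S2, S4 = {2, 3, 4, 5, 6, 8, 9}.
Not covered: 7 — 1 item.

1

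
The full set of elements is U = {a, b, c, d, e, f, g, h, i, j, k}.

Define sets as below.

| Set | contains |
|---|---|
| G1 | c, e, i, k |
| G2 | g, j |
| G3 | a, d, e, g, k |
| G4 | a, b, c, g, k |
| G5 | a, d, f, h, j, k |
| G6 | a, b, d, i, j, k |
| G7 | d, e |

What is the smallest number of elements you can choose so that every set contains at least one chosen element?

3

The 3 elements {d, j, k} hit every set.
No choice of 2 elements meets every set, so 3 is the minimum.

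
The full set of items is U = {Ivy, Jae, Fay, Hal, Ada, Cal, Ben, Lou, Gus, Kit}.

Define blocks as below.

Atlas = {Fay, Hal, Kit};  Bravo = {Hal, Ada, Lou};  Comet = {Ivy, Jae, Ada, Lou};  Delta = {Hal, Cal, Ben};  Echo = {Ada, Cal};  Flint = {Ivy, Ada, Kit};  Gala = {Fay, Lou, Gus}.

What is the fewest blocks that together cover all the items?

Take {Comet, Delta, Flint, Gala}. Their union is {Ivy, Jae, Fay, Hal, Ada, Cal, Ben, Lou, Gus, Kit}, which is all 10 items.
Only Gala contains Gus, so Gala is forced; the remaining 7 items need at least 3 more blocks (each remaining block adds at most 3) — so at least 4 blocks are needed, and 4 is optimal.

4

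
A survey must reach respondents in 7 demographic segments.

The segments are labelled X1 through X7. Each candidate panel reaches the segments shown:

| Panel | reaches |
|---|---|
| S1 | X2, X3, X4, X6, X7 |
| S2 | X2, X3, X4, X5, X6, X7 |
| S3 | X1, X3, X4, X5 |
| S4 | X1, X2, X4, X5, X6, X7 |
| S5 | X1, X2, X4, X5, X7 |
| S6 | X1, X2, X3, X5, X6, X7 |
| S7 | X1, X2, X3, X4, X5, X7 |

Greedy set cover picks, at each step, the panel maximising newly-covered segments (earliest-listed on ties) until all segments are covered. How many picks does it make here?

Greedy: pick S2 (covers 6 new) → pick S3 (covers 1 new). Total picks: 2.

2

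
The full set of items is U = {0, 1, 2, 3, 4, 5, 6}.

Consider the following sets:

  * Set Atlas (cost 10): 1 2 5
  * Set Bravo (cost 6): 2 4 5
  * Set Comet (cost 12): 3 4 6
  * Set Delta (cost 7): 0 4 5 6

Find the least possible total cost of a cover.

29

Atlas, Comet, Delta together cover every item (Atlas ∪ Comet ∪ Delta = {0, 1, 2, 3, 4, 5, 6}); total cost 10 + 12 + 7 = 29.
No covering selection has total cost below 29.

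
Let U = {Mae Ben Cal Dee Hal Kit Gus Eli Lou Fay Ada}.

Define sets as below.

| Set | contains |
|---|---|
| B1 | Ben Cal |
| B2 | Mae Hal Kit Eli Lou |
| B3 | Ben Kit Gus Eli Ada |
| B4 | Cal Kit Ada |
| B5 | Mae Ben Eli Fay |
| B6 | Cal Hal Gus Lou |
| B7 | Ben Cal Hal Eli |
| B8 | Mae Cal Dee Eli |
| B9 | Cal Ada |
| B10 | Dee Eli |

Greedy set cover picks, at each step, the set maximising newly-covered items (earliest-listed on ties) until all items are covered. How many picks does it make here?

4

Greedy: pick B2 (covers 5 new) → pick B3 (covers 3 new) → pick B8 (covers 2 new) → pick B5 (covers 1 new). Total picks: 4.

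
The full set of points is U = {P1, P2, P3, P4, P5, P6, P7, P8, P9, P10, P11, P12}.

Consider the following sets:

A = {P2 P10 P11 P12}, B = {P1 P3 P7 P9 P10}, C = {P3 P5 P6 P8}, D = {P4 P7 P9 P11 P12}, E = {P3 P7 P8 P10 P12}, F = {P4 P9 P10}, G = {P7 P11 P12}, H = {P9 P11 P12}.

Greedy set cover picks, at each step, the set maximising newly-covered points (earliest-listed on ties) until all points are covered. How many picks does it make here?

Greedy: pick B (covers 5 new) → pick A (covers 3 new) → pick C (covers 3 new) → pick D (covers 1 new). Total picks: 4.

4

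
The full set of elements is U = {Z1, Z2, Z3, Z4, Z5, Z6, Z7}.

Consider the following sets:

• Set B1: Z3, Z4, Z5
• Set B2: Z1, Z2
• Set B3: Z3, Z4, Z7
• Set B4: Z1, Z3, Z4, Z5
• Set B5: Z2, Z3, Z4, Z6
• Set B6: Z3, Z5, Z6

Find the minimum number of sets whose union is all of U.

Take {B2, B3, B6}. Their union is {Z1, Z2, Z3, Z4, Z5, Z6, Z7}, which is all 7 elements.
Only B3 contains Z7, so B3 is forced; the remaining 4 elements need at least 2 more sets (each remaining set adds at most 2) — so at least 3 sets are needed, and 3 is optimal.

3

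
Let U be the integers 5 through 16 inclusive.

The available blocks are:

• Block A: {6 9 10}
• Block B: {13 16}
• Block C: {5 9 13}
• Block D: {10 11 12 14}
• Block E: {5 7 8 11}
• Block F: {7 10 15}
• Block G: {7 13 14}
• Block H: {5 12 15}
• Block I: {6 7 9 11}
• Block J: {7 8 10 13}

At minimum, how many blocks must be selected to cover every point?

5

B and D and E and F and I together: B ∪ D ∪ E ∪ F ∪ I = {5, 6, 7, 8, 9, 10, 11, 12, 13, 14, 15, 16} — every point is covered.
No 4 of the 10 blocks cover everything (all 210 combinations miss at least one point), so 5 is optimal.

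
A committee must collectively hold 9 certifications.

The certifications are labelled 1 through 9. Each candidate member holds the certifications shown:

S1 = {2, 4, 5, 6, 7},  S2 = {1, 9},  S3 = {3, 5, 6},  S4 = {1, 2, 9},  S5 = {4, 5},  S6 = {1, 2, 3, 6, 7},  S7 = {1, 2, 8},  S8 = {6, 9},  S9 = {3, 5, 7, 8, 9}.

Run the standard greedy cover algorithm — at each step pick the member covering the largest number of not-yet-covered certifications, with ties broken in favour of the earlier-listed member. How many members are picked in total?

Greedy: pick S1 (covers 5 new) → pick S9 (covers 3 new) → pick S2 (covers 1 new). Total picks: 3.

3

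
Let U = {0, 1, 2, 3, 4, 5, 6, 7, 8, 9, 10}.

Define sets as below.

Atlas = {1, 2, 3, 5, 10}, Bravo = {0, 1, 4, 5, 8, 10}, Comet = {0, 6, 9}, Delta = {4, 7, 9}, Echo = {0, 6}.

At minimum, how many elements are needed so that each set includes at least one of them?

3

Take H = {0, 1, 7}. Each listed set contains at least one of these, so H is a hitting set of size 3.
The sets Atlas, Delta, Echo are pairwise disjoint, so any hitting set needs a separate element for each — at least 3. Hence 3 is optimal.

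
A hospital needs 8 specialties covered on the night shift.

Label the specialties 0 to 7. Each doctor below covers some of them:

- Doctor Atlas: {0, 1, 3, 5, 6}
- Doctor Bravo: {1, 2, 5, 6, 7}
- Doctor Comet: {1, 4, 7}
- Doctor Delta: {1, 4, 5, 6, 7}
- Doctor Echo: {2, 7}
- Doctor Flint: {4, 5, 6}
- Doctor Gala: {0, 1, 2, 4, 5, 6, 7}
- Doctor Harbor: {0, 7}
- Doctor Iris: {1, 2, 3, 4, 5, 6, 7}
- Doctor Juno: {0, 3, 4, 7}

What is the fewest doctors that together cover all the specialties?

Bravo and Juno together: Bravo ∪ Juno = {0, 1, 2, 3, 4, 5, 6, 7} — every specialty is covered.
No single doctor has all 8 specialties (the largest, Gala, has 7), so 2 is optimal.

2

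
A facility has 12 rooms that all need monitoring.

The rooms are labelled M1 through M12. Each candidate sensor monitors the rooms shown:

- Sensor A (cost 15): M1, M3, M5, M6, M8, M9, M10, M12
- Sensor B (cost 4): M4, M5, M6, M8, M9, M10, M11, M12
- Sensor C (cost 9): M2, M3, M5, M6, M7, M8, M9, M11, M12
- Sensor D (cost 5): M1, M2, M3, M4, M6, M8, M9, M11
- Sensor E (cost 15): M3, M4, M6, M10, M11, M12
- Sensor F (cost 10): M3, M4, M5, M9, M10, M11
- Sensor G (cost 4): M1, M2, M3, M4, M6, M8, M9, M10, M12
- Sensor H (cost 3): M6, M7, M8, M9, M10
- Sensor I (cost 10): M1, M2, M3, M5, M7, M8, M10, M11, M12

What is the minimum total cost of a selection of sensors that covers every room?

B, G, H together cover every room (B ∪ G ∪ H = {M1, M2, M3, M4, M5, M6, M7, M8, M9, M10, M11, M12}); total cost 4 + 4 + 3 = 11.
No covering selection has total cost below 11.

11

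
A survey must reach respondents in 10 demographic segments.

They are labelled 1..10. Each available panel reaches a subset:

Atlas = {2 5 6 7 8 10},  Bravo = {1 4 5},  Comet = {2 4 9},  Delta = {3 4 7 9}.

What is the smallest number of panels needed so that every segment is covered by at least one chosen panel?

3

Take {Atlas, Bravo, Delta}. Their union is {1, 2, 3, 4, 5, 6, 7, 8, 9, 10}, which is all 10 segments.
Only Bravo contains 1, so Bravo is forced; the remaining 7 segments need at least 2 more panels (each remaining panel adds at most 5) — so at least 3 panels are needed, and 3 is optimal.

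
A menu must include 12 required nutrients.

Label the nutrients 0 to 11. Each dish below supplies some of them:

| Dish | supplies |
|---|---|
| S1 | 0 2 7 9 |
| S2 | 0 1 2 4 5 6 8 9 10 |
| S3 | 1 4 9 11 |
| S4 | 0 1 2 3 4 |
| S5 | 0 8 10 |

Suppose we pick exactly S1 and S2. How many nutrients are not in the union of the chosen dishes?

2

Union of S1, S2 = {0, 1, 2, 4, 5, 6, 7, 8, 9, 10}.
Not covered: 3, 11 — 2 nutrients.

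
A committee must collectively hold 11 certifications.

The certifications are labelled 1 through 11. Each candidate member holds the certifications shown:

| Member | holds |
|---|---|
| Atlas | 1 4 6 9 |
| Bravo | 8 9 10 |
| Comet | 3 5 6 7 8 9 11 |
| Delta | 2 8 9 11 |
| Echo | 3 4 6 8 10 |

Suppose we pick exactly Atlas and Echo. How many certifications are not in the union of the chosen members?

4

Union of Atlas, Echo = {1, 3, 4, 6, 8, 9, 10}.
Not covered: 2, 5, 7, 11 — 4 certifications.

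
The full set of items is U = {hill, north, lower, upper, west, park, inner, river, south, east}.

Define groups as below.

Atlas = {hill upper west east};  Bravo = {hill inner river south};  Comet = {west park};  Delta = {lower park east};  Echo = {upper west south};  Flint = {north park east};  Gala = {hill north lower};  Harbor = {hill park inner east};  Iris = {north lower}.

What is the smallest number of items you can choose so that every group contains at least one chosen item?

The 4 items {hill, lower, park, south} hit every group.
No choice of 3 items meets every group, so 4 is the minimum.

4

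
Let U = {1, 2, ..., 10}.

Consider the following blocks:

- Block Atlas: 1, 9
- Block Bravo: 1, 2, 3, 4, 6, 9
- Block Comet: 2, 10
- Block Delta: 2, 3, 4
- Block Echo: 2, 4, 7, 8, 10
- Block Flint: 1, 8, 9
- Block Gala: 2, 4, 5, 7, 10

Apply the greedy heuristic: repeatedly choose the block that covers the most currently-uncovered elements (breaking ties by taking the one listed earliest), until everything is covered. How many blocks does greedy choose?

Greedy: pick Bravo (covers 6 new) → pick Echo (covers 3 new) → pick Gala (covers 1 new). Total picks: 3.

3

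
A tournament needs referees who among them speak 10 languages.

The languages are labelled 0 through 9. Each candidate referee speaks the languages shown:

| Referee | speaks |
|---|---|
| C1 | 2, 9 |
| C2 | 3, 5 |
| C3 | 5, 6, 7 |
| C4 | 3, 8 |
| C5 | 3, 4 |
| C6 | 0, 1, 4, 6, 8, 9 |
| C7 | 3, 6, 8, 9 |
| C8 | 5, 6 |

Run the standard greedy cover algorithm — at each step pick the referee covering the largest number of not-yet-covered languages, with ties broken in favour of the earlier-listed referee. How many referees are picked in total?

4

Greedy: pick C6 (covers 6 new) → pick C2 (covers 2 new) → pick C1 (covers 1 new) → pick C3 (covers 1 new). Total picks: 4.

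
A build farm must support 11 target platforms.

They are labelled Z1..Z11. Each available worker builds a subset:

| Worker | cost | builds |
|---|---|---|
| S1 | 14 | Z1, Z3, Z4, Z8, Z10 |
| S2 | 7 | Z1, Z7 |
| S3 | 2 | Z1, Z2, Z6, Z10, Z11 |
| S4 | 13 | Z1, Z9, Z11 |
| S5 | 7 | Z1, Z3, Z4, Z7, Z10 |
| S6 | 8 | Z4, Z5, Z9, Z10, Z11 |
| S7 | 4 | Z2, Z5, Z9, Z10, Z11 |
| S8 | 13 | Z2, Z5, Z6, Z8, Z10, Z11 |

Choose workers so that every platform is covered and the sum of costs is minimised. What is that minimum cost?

24

S5, S7, S8 together cover every platform (S5 ∪ S7 ∪ S8 = {Z1, Z2, Z3, Z4, Z5, Z6, Z7, Z8, Z9, Z10, Z11}); total cost 7 + 4 + 13 = 24.
The greedy pick S3, S7, S5, S8 costs 26; no covering selection beats 24.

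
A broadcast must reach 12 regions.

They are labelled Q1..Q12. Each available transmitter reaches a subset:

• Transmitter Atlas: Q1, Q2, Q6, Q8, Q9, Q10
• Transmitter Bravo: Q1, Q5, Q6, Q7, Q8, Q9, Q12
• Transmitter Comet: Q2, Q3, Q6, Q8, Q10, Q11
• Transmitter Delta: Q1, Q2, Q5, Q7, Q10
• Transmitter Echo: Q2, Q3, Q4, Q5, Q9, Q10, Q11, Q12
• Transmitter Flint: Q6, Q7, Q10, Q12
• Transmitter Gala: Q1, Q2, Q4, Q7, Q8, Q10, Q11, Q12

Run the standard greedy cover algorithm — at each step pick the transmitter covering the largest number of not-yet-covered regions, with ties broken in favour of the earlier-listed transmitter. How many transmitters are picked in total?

2

Greedy: pick Echo (covers 8 new) → pick Bravo (covers 4 new). Total picks: 2.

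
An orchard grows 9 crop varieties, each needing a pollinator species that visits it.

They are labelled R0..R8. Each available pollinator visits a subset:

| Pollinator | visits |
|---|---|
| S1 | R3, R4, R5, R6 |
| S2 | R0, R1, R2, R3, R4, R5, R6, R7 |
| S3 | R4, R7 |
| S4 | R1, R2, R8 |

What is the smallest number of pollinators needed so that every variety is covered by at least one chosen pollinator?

Take {S2, S4}. Their union is {R0, R1, R2, R3, R4, R5, R6, R7, R8}, which is all 9 varieties.
No single pollinator has all 9 varieties (the largest, S2, has 8), so 2 is optimal.

2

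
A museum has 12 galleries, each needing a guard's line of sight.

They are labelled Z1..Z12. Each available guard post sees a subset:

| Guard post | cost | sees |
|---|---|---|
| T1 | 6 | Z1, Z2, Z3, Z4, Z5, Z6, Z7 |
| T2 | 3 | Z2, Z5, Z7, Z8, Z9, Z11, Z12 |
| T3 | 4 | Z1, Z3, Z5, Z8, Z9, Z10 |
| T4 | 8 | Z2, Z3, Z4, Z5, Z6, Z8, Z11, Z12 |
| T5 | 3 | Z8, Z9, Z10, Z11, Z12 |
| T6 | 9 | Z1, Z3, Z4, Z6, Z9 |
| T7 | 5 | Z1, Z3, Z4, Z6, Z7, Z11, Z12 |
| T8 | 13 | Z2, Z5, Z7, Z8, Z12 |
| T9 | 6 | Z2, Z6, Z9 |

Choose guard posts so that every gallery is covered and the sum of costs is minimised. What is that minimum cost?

T1, T5 together cover every gallery (T1 ∪ T5 = {Z1, Z2, Z3, Z4, Z5, Z6, Z7, Z8, Z9, Z10, Z11, Z12}); total cost 6 + 3 = 9.
The greedy pick T2, T7, T5 costs 11; no covering selection beats 9.

9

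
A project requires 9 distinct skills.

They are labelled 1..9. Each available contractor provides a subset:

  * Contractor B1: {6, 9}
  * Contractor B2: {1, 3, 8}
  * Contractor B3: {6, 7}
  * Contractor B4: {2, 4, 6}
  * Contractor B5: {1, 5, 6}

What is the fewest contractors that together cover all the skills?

5

Take {B1, B2, B3, B4, B5}. Their union is {1, 2, 3, 4, 5, 6, 7, 8, 9}, which is all 9 skills.
No 4 of the 5 contractors cover everything (all 5 combinations miss at least one skill), so 5 is optimal.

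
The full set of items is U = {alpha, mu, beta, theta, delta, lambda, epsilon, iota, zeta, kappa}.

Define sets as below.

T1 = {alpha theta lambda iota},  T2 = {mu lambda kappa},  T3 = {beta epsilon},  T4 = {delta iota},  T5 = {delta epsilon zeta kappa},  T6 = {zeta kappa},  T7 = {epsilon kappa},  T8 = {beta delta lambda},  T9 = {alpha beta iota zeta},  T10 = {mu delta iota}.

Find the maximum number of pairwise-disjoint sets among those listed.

T2, T3, T4 are pairwise disjoint (T2={mu,lambda,kappa}; T3={beta,epsilon}; T4={delta,iota}).
Every remaining set overlaps one of these, and no 4 of the listed sets are pairwise disjoint, so 3 is the maximum.

3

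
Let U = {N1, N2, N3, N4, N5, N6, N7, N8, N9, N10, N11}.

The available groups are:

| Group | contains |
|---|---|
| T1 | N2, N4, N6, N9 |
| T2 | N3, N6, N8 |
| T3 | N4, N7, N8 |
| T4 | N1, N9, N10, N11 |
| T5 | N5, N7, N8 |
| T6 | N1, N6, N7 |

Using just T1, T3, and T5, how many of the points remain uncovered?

4

Union of T1, T3, T5 = {N2, N4, N5, N6, N7, N8, N9}.
Not covered: N1, N3, N10, N11 — 4 points.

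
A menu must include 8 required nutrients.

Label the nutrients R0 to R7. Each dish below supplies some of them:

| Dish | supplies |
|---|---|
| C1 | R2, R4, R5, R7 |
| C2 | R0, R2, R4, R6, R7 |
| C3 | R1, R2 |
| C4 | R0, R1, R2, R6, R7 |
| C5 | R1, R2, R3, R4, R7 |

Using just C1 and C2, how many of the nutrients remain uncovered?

2

Union of C1, C2 = {R0, R2, R4, R5, R6, R7}.
Not covered: R1, R3 — 2 nutrients.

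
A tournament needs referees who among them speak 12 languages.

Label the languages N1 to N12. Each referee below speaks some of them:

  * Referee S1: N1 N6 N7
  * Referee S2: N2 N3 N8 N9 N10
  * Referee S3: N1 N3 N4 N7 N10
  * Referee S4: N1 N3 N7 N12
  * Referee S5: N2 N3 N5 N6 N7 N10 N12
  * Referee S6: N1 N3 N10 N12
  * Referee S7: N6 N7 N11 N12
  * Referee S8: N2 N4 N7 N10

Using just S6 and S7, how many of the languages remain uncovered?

5

Union of S6, S7 = {N1, N3, N6, N7, N10, N11, N12}.
Not covered: N2, N4, N5, N8, N9 — 5 languages.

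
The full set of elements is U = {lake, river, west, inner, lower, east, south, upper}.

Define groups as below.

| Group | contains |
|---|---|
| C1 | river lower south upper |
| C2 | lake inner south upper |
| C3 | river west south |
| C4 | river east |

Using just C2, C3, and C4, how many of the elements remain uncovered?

1

Union of C2, C3, C4 = {lake, river, west, inner, east, south, upper}.
Not covered: lower — 1 element.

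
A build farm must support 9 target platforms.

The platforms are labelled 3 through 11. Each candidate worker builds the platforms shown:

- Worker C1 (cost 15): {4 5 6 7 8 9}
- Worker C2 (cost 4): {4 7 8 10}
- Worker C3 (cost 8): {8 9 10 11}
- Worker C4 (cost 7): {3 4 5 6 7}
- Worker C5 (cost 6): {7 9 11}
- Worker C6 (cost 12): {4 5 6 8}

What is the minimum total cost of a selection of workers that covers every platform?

C3, C4 together cover every platform (C3 ∪ C4 = {3, 4, 5, 6, 7, 8, 9, 10, 11}); total cost 8 + 7 = 15.
The greedy pick C2, C4, C5 costs 17; no covering selection beats 15.

15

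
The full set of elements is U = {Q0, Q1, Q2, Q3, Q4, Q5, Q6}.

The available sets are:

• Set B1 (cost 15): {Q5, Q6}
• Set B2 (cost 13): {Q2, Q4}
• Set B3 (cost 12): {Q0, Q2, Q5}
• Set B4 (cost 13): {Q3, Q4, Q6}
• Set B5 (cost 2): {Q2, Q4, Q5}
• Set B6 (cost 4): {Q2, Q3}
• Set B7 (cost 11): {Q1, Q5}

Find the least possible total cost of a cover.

B3, B4, B7 together cover every element (B3 ∪ B4 ∪ B7 = {Q0, Q1, Q2, Q3, Q4, Q5, Q6}); total cost 12 + 13 + 11 = 36.
The greedy pick B5, B6, B7, B3, B4 costs 42; no covering selection beats 36.

36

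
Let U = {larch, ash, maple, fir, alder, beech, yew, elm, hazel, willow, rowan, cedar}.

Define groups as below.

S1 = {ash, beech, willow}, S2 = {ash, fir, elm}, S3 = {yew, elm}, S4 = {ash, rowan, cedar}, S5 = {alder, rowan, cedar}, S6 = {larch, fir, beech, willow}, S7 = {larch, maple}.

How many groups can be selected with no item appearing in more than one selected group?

4

S1, S3, S5, S7 are pairwise disjoint (S1={ash,beech,willow}; S3={yew,elm}; S5={alder,rowan,cedar}; S7={larch,maple}).
Every remaining group overlaps one of these, and no 5 of the listed groups are pairwise disjoint, so 4 is the maximum.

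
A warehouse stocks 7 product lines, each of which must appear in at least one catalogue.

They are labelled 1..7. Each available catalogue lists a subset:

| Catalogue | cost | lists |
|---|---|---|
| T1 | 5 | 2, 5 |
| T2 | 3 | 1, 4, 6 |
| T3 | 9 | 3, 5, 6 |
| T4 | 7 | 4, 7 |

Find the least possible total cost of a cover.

24

T1, T2, T3, T4 together cover every product (T1 ∪ T2 ∪ T3 ∪ T4 = {1, 2, 3, 4, 5, 6, 7}); total cost 5 + 3 + 9 + 7 = 24.
No covering selection has total cost below 24.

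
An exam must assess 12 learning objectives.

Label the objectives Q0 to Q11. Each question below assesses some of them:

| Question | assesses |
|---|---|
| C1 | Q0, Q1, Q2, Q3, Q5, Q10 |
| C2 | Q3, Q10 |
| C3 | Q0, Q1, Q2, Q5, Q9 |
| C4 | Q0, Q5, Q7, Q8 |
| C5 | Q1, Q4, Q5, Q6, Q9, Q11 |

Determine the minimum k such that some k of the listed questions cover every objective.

Take {C1, C4, C5}. Their union is {Q0, Q1, Q2, Q3, Q4, Q5, Q6, Q7, Q8, Q9, Q10, Q11}, which is all 12 objectives.
Only C5 contains Q4, so C5 is forced; the remaining 6 objectives need at least 2 more questions (each remaining question adds at most 4) — so at least 3 questions are needed, and 3 is optimal.

3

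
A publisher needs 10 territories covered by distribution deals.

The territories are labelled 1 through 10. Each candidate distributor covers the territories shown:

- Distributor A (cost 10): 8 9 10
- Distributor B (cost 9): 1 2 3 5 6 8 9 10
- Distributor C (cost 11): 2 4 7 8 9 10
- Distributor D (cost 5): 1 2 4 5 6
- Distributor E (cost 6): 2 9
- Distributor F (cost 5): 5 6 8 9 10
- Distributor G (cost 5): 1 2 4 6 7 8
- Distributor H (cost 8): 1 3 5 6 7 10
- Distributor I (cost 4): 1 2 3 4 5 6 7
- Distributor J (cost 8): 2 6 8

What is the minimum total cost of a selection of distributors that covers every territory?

F, I together cover every territory (F ∪ I = {1, 2, 3, 4, 5, 6, 7, 8, 9, 10}); total cost 5 + 4 = 9.
No covering selection has total cost below 9.

9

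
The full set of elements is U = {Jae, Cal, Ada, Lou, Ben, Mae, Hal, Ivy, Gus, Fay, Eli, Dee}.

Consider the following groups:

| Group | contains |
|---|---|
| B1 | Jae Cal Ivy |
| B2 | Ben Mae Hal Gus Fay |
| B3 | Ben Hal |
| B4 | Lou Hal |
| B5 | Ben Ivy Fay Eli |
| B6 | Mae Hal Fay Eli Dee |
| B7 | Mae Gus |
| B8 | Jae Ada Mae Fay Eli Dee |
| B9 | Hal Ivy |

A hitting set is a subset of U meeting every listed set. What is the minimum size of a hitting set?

3

The 3 elements {Mae, Hal, Ivy} hit every group.
The groups B1, B4, B7 are pairwise disjoint, so any hitting set needs a separate element for each — at least 3. Hence 3 is optimal.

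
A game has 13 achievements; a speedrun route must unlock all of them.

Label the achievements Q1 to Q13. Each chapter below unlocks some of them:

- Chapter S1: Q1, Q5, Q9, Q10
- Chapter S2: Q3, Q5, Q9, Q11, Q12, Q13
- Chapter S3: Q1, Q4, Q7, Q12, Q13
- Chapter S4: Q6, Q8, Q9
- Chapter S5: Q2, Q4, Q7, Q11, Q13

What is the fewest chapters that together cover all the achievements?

S1 and S2 and S4 and S5 together: S1 ∪ S2 ∪ S4 ∪ S5 = {Q1, Q2, Q3, Q4, Q5, Q6, Q7, Q8, Q9, Q10, Q11, Q12, Q13} — every achievement is covered.
Only S2 contains Q3, so S2 is forced; the remaining 7 achievements need at least 3 more chapters (each remaining chapter adds at most 3) — so at least 4 chapters are needed, and 4 is optimal.

4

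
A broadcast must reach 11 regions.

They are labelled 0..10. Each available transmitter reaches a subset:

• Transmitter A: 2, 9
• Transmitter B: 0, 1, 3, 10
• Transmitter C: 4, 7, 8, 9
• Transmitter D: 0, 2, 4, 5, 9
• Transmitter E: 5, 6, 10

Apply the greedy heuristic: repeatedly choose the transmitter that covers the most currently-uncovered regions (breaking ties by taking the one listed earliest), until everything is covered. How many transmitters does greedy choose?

4

Greedy: pick D (covers 5 new) → pick B (covers 3 new) → pick C (covers 2 new) → pick E (covers 1 new). Total picks: 4.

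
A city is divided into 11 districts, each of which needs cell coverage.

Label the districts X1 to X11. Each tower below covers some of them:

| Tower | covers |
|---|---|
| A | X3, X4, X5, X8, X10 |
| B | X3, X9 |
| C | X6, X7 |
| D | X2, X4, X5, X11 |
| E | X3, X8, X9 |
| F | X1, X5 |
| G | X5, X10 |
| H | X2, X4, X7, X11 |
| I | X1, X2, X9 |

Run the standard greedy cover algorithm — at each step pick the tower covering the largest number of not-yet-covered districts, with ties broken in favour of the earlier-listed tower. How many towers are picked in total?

Greedy: pick A (covers 5 new) → pick H (covers 3 new) → pick I (covers 2 new) → pick C (covers 1 new). Total picks: 4.

4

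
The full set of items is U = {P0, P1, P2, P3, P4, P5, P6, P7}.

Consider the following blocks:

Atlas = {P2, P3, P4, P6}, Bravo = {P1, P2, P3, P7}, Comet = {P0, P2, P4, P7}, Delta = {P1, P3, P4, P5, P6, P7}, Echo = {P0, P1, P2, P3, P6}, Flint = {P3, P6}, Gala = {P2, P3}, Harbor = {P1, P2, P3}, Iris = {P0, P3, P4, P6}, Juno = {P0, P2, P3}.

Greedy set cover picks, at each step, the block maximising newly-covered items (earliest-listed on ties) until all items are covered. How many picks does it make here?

Greedy: pick Delta (covers 6 new) → pick Comet (covers 2 new). Total picks: 2.

2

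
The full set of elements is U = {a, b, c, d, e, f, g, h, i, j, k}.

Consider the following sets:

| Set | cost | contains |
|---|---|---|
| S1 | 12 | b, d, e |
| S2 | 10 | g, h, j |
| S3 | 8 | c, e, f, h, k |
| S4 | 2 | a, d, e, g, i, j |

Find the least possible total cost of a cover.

22

S1, S3, S4 together cover every element (S1 ∪ S3 ∪ S4 = {a, b, c, d, e, f, g, h, i, j, k}); total cost 12 + 8 + 2 = 22.
No covering selection has total cost below 22.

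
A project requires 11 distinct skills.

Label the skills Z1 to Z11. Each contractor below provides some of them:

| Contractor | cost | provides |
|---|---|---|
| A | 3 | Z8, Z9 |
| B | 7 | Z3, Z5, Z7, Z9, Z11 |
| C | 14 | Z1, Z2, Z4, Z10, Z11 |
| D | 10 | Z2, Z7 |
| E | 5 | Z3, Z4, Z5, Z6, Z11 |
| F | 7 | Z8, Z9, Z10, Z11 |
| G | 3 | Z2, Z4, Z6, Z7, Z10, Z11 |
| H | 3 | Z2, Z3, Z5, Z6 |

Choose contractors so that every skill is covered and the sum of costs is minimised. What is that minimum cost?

23

A, C, G, H together cover every skill (A ∪ C ∪ G ∪ H = {Z1, Z2, Z3, Z4, Z5, Z6, Z7, Z8, Z9, Z10, Z11}); total cost 3 + 14 + 3 + 3 = 23.
No covering selection has total cost below 23.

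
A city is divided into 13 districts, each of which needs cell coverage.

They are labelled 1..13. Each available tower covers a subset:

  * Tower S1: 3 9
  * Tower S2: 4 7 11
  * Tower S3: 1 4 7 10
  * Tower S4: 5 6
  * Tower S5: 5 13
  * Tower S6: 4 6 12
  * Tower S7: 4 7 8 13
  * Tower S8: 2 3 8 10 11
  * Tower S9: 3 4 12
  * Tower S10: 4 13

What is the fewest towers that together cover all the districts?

S1 and S3 and S5 and S6 and S8 together: S1 ∪ S3 ∪ S5 ∪ S6 ∪ S8 = {1, 2, 3, 4, 5, 6, 7, 8, 9, 10, 11, 12, 13} — every district is covered.
No 4 of the 10 towers cover everything (all 210 combinations miss at least one district), so 5 is optimal.

5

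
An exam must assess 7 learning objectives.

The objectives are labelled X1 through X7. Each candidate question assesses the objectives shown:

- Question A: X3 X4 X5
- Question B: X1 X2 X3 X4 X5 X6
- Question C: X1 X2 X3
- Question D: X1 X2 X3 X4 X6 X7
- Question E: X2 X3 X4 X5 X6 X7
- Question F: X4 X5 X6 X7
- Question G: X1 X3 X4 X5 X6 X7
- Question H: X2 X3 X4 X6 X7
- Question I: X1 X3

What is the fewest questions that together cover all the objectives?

Take {D, F}. Their union is {X1, X2, X3, X4, X5, X6, X7}, which is all 7 objectives.
No single question has all 7 objectives (the largest, B, has 6), so 2 is optimal.

2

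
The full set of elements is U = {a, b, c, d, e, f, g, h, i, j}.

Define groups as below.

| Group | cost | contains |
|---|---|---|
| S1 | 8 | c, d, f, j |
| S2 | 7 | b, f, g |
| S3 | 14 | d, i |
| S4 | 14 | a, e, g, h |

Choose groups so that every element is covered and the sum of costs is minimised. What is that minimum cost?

43

S1, S2, S3, S4 together cover every element (S1 ∪ S2 ∪ S3 ∪ S4 = {a, b, c, d, e, f, g, h, i, j}); total cost 8 + 7 + 14 + 14 = 43.
No covering selection has total cost below 43.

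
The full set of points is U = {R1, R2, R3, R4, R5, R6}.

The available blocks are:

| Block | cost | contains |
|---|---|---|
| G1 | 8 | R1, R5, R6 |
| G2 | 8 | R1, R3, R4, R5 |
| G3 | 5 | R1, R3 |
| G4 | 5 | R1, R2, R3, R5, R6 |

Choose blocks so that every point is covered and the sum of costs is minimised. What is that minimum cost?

G2, G4 together cover every point (G2 ∪ G4 = {R1, R2, R3, R4, R5, R6}); total cost 8 + 5 = 13.
No covering selection has total cost below 13.

13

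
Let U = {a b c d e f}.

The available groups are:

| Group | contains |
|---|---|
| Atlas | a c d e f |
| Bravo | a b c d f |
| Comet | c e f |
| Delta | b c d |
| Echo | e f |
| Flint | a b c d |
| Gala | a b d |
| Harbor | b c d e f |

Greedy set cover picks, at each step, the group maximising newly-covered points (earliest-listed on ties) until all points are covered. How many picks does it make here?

2

Greedy: pick Atlas (covers 5 new) → pick Bravo (covers 1 new). Total picks: 2.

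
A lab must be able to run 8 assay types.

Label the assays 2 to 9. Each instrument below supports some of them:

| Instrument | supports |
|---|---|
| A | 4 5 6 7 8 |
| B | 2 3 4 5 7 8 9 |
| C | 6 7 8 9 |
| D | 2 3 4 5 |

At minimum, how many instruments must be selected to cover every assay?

2

B and C together: B ∪ C = {2, 3, 4, 5, 6, 7, 8, 9} — every assay is covered.
No single instrument has all 8 assays (the largest, B, has 7), so 2 is optimal.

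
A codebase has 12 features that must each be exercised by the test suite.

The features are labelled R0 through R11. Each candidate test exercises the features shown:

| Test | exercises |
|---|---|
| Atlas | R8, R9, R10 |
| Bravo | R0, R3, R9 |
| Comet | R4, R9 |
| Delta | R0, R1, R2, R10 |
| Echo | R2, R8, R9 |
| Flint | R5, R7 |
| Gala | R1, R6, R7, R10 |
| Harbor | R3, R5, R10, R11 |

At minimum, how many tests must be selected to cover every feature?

5

Take {Comet, Delta, Echo, Gala, Harbor}. Their union is {R0, R1, R2, R3, R4, R5, R6, R7, R8, R9, R10, R11}, which is all 12 features.
No 4 of the 8 tests cover everything (all 70 combinations miss at least one feature), so 5 is optimal.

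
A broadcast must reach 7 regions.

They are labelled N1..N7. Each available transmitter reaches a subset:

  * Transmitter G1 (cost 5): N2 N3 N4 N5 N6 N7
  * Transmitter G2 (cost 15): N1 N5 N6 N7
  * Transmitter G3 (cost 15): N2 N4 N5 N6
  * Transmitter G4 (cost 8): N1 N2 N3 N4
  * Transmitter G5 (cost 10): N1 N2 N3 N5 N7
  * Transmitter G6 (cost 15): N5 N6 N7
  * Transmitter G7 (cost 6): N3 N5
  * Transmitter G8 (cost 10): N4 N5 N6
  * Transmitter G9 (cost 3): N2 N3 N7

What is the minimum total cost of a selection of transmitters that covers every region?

G1, G4 together cover every region (G1 ∪ G4 = {N1, N2, N3, N4, N5, N6, N7}); total cost 5 + 8 = 13.
No covering selection has total cost below 13.

13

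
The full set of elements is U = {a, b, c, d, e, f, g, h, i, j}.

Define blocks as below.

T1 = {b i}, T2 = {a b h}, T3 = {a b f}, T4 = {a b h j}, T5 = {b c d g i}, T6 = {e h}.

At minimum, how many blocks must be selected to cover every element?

4

T3, T4, T5, and T6 cover everything between them: the union {a, b, c, d, e, f, g, h, i, j} is all of U.
No 3 of the 6 blocks cover everything (all 20 combinations miss at least one element), so 4 is optimal.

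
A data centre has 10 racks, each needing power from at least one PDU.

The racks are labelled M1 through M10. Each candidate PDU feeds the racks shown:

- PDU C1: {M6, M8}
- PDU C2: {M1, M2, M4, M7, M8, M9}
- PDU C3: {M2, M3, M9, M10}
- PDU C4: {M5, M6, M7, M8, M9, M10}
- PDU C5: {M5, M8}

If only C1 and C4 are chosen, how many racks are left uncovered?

4

Union of C1, C4 = {M5, M6, M7, M8, M9, M10}.
Not covered: M1, M2, M3, M4 — 4 racks.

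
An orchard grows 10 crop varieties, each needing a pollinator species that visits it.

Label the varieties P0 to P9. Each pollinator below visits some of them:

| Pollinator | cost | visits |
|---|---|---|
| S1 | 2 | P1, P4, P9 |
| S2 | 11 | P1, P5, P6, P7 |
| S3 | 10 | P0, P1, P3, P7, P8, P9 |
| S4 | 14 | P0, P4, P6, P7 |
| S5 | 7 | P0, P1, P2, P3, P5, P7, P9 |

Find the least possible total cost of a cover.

S1, S2, S3, S5 together cover every variety (S1 ∪ S2 ∪ S3 ∪ S5 = {P0, P1, P2, P3, P4, P5, P6, P7, P8, P9}); total cost 2 + 11 + 10 + 7 = 30.
No covering selection has total cost below 30.

30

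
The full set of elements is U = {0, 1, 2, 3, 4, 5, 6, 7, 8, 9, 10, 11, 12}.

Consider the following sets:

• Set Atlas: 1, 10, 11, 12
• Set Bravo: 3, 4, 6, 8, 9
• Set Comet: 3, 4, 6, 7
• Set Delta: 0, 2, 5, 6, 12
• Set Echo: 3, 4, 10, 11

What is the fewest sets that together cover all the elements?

Atlas, Bravo, Comet, and Delta cover everything between them: the union {0, 1, 2, 3, 4, 5, 6, 7, 8, 9, 10, 11, 12} is all of U.
Only Comet contains 7, so Comet is forced; the remaining 9 elements need at least 3 more sets (each remaining set adds at most 4) — so at least 4 sets are needed, and 4 is optimal.

4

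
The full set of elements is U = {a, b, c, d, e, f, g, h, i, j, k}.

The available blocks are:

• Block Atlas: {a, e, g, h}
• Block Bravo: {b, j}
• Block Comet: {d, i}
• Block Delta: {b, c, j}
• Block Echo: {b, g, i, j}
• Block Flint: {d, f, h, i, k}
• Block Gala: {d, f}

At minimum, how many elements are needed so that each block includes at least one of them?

3

Take T = {d, h, j}. Each listed block contains at least one of these, so T is a hitting set of size 3.
The blocks Atlas, Delta, Gala are pairwise disjoint, so any hitting set needs a separate element for each — at least 3. Hence 3 is optimal.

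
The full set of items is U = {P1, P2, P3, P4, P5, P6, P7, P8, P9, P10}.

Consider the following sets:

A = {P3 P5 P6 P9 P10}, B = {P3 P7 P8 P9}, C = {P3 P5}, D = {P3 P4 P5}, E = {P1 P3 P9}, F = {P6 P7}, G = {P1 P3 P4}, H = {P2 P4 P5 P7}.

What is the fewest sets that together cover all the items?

4

Take {A, B, G, H}. Their union is {P1, P2, P3, P4, P5, P6, P7, P8, P9, P10}, which is all 10 items.
No 3 of the 8 sets cover everything (all 56 combinations miss at least one item), so 4 is optimal.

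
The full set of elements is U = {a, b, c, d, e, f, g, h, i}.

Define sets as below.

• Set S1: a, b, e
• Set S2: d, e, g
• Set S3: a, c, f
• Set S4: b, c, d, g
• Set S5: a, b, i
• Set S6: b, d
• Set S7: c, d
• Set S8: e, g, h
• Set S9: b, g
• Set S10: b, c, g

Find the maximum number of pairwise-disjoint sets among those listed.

3

S5, S7, S8 are pairwise disjoint (S5={a,b,i}; S7={c,d}; S8={e,g,h}).
Every remaining set overlaps one of these, and no 4 of the listed sets are pairwise disjoint, so 3 is the maximum.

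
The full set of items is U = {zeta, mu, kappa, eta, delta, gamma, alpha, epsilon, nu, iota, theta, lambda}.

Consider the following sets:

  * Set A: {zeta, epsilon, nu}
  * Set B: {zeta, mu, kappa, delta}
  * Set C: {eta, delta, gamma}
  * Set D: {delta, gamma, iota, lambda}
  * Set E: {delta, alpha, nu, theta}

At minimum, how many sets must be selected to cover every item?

Take {A, B, C, D, E}. Their union is {zeta, mu, kappa, eta, delta, gamma, alpha, epsilon, nu, iota, theta, lambda}, which is all 12 items.
No 4 of the 5 sets cover everything (all 5 combinations miss at least one item), so 5 is optimal.

5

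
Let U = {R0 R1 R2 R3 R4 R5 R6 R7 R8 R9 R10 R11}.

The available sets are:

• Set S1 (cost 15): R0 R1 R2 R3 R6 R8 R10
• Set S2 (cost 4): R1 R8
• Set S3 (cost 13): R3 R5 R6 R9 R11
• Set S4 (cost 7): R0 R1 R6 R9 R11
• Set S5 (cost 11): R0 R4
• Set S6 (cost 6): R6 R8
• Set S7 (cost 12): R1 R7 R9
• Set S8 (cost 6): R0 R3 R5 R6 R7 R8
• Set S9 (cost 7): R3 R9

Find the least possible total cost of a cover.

39

S1, S4, S5, S8 together cover every element (S1 ∪ S4 ∪ S5 ∪ S8 = {R0, R1, R2, R3, R4, R5, R6, R7, R8, R9, R10, R11}); total cost 15 + 7 + 11 + 6 = 39.
No covering selection has total cost below 39.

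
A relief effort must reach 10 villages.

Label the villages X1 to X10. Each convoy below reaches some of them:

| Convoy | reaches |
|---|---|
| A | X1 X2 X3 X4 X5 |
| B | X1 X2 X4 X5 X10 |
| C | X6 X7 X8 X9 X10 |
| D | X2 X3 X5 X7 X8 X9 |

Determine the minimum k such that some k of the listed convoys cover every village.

2

A and C together: A ∪ C = {X1, X2, X3, X4, X5, X6, X7, X8, X9, X10} — every village is covered.
No single convoy has all 10 villages (the largest, D, has 6), so 2 is optimal.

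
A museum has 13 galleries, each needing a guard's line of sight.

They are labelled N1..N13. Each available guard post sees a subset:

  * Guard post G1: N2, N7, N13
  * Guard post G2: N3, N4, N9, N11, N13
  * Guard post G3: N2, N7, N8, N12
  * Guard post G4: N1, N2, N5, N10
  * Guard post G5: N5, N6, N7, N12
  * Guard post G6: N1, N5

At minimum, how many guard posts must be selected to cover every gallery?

G2 and G3 and G4 and G5 together: G2 ∪ G3 ∪ G4 ∪ G5 = {N1, N2, N3, N4, N5, N6, N7, N8, N9, N10, N11, N12, N13} — every gallery is covered.
No 3 of the 6 guard posts cover everything (all 20 combinations miss at least one gallery), so 4 is optimal.

4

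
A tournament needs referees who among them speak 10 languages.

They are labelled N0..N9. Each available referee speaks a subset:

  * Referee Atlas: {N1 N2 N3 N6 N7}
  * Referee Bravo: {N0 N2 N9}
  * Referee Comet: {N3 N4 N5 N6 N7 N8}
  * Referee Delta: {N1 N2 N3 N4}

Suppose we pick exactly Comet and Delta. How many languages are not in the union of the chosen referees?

Union of Comet, Delta = {N1, N2, N3, N4, N5, N6, N7, N8}.
Not covered: N0, N9 — 2 languages.

2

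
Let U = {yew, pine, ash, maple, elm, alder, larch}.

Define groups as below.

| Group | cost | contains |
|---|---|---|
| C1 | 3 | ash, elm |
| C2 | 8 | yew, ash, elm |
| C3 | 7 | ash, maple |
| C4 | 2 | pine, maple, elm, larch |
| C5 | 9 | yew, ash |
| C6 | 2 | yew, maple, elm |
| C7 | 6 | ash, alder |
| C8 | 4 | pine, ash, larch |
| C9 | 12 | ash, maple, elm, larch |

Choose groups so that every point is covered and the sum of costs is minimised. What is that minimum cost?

10

C4, C6, C7 together cover every point (C4 ∪ C6 ∪ C7 = {yew, pine, ash, maple, elm, alder, larch}); total cost 2 + 2 + 6 = 10.
The greedy pick C4, C6, C1, C7 costs 13; no covering selection beats 10.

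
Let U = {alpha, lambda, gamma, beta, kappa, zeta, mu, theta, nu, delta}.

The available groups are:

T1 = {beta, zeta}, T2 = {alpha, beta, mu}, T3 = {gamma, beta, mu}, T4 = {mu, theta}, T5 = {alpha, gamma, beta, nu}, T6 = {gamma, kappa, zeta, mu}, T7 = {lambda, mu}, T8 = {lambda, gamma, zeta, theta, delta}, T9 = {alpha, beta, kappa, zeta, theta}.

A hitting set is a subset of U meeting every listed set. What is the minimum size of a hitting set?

3

The 3 points {lambda, beta, mu} hit every group.
No choice of 2 points meets every group, so 3 is the minimum.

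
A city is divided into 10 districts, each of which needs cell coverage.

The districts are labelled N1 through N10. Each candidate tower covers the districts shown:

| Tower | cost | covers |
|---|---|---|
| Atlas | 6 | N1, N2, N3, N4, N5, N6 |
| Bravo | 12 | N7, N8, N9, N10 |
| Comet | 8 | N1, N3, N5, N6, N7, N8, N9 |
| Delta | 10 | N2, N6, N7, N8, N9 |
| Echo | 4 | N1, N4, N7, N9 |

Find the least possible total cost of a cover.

Atlas, Bravo together cover every district (Atlas ∪ Bravo = {N1, N2, N3, N4, N5, N6, N7, N8, N9, N10}); total cost 6 + 12 = 18.
The greedy pick Atlas, Echo, Bravo costs 22; no covering selection beats 18.

18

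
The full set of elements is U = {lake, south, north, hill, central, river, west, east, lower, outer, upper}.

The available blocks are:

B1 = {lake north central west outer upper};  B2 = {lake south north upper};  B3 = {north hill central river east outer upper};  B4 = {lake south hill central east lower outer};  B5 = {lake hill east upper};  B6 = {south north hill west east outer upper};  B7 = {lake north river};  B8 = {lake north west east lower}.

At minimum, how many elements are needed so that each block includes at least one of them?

2

The 2 elements {lake, east} hit every block.
No single element lies in every block, so at least 2 are needed and 2 is optimal.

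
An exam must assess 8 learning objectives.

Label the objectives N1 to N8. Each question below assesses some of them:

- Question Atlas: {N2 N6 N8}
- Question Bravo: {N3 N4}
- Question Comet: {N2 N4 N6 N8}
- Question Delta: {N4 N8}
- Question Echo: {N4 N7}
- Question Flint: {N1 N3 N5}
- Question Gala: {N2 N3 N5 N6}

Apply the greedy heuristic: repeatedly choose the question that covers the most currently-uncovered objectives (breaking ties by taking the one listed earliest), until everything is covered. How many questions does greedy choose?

3

Greedy: pick Comet (covers 4 new) → pick Flint (covers 3 new) → pick Echo (covers 1 new). Total picks: 3.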